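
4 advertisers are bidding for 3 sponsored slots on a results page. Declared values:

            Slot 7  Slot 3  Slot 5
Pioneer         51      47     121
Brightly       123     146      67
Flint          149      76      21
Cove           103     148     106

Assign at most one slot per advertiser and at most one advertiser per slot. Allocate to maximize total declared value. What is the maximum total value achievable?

Optimal: Flint→Slot 7 ($149), Cove→Slot 3 ($148), Pioneer→Slot 5 ($121) — total 149+148+121 = $418.
Next-best assignment: Flint→Slot 7, Brightly→Slot 3, Pioneer→Slot 5 = $416.

Maximum total: $418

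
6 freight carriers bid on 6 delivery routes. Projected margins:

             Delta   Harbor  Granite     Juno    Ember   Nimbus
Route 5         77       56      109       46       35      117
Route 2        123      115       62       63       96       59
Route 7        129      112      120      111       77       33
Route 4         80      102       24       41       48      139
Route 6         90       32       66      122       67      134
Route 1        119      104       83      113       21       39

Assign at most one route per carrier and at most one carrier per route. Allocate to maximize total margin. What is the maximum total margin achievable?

This is a one-to-one assignment (maximum-weight bipartite matching).
Optimal: Delta→Route 7 ($129k), Harbor→Route 1 ($104k), Granite→Route 5 ($109k), Juno→Route 6 ($122k), Ember→Route 2 ($96k), Nimbus→Route 4 ($139k) — total 129+104+109+122+96+139 = $699k.
Row-greedy (each carrier in turn takes its best remaining route) gives $562k, worse by 137.
Every other assignment is strictly worse.

Max total: $699k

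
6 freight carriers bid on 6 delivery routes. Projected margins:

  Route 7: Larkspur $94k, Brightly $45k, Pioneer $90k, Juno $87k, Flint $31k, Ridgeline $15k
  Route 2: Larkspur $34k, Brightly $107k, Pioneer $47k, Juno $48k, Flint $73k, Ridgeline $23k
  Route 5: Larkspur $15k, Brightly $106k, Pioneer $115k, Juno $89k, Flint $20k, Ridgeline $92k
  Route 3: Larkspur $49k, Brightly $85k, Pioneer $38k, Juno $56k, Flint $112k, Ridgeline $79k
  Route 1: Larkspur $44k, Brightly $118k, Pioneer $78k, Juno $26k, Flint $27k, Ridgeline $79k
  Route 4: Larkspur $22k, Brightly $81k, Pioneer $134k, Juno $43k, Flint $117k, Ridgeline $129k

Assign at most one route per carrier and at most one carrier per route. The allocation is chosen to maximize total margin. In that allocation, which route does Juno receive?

Treat this as an assignment problem: match each carrier to one route.
Optimal: Larkspur→Route 7 ($94k), Brightly→Route 1 ($118k), Pioneer→Route 5 ($115k), Juno→Route 2 ($48k), Flint→Route 3 ($112k), Ridgeline→Route 4 ($129k) — total 94+118+115+48+112+129 = $616k.
Row-greedy (each carrier in turn takes its best remaining route) gives $570k, worse by 46.
Next-best assignment: Larkspur→Route 7, Brightly→Route 2, Pioneer→Route 4, Juno→Route 5, Flint→Route 3, Ridgeline→Route 1 = $615k.
Swapping Larkspur↔Brightly (Larkspur→Route 1 $44k, Brightly→Route 7 $45k) loses 123.
No other one-to-one assignment exceeds $616k.
Juno's own top route is Route 5 ($89k), but forcing Juno→Route 5 and reassigning the rest optimally gives only $615k — worse by 1.

Juno receives Route 2.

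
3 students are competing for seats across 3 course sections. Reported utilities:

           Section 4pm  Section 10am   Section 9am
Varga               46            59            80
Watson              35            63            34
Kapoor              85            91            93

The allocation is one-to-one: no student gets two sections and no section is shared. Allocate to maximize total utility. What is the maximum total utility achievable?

Optimal: Varga→Section 9am (80 points), Watson→Section 10am (63 points), Kapoor→Section 4pm (85 points) — total 80+63+85 = 228 points.
Max-entry greedy (repeatedly take the single best remaining cell) gives 202 points, worse by 26.

Max total: 228 points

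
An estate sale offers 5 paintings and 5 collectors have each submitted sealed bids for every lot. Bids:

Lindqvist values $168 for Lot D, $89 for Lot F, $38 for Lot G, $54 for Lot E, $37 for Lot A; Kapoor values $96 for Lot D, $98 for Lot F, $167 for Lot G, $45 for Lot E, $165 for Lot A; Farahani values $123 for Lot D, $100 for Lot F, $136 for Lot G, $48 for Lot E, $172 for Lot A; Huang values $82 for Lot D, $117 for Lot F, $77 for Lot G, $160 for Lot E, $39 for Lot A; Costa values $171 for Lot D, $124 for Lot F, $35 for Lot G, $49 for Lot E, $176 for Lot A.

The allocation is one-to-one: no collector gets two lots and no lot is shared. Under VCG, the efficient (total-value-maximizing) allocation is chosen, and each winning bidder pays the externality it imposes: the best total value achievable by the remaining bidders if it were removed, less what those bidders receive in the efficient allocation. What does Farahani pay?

Efficient allocation: Lindqvist→Lot D ($168), Kapoor→Lot G ($167), Farahani→Lot A ($172), Huang→Lot E ($160), Costa→Lot F ($124); total welfare W = $791.
Farahani receives Lot A at value $172, so the others get W − 172 = $619.
Without Farahani: best allocation of the remaining 4 bidders over all 5 lots is Lindqvist→Lot D ($168), Kapoor→Lot G ($167), Huang→Lot E ($160), Costa→Lot A ($176), total $671.
VCG payment = (others' best without Farahani) − (others' welfare with Farahani) = 671 − 619 = $52.

Farahani pays $52.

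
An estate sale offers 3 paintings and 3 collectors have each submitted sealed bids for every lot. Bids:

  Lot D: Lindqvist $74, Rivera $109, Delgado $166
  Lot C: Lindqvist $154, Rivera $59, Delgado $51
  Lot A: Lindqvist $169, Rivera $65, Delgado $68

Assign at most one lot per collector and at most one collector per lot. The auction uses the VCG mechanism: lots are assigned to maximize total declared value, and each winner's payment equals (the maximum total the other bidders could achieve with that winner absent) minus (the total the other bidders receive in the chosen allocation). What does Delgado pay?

Delgado pays $50.

Efficient allocation: Lindqvist→Lot A ($169), Rivera→Lot C ($59), Delgado→Lot D ($166); total welfare W = $394.
Delgado receives Lot D at value $166, so the others get W − 166 = $228.
Without Delgado: best allocation of the remaining 2 bidders over all 3 lots is Lindqvist→Lot A ($169), Rivera→Lot D ($109), total $278.
VCG payment = (others' best without Delgado) − (others' welfare with Delgado) = 278 − 228 = $50.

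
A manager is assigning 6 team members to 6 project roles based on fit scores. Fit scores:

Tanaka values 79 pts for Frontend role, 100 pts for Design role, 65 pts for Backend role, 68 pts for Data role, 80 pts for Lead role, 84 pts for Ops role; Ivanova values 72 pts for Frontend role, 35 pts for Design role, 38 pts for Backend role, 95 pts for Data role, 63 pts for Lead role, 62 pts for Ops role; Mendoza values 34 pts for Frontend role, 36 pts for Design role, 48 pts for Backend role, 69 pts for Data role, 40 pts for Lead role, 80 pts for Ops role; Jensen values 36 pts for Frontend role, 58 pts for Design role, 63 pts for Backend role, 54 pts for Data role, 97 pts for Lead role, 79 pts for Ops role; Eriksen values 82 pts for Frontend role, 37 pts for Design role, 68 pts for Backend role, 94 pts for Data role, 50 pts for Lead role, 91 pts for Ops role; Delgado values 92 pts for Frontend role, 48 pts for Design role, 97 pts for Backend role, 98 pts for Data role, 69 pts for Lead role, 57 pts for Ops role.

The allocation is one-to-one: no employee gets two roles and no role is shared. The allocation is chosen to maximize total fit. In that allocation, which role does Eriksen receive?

This is a one-to-one assignment (maximum-weight bipartite matching).
Optimal: Tanaka→Design role (100 pts), Ivanova→Data role (95 pts), Mendoza→Ops role (80 pts), Jensen→Lead role (97 pts), Eriksen→Frontend role (82 pts), Delgado→Backend role (97 pts) — total 100+95+80+97+82+97 = 551 pts.
Max-entry greedy (repeatedly take the single best remaining cell) gives 506 pts, worse by 45.
Next-best assignment: Tanaka→Design role, Ivanova→Frontend role, Mendoza→Ops role, Jensen→Lead role, Eriksen→Data role, Delgado→Backend role = 540 pts.
Eriksen's own top role is Data role (94 pts), but forcing Eriksen→Data role and reassigning the rest optimally gives only 540 pts — worse by 11.

Eriksen receives Frontend role.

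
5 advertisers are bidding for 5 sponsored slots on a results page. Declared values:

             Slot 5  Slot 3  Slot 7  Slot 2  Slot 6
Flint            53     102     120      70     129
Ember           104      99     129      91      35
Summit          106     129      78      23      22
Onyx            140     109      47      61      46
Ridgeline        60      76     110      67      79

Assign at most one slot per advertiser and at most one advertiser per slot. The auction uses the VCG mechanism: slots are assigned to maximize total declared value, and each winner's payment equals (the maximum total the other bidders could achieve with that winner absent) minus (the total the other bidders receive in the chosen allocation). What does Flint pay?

Flint pays $7.

Efficient allocation: Flint→Slot 6 ($129), Ember→Slot 2 ($91), Summit→Slot 3 ($129), Onyx→Slot 5 ($140), Ridgeline→Slot 7 ($110); total welfare W = $599.
Flint receives Slot 6 at value $129, so the others get W − 129 = $470.
Without Flint: best allocation of the remaining 4 bidders over all 5 slots is Ember→Slot 7 ($129), Summit→Slot 3 ($129), Onyx→Slot 5 ($140), Ridgeline→Slot 6 ($79), total $477.
VCG payment = (others' best without Flint) − (others' welfare with Flint) = 477 − 470 = $7.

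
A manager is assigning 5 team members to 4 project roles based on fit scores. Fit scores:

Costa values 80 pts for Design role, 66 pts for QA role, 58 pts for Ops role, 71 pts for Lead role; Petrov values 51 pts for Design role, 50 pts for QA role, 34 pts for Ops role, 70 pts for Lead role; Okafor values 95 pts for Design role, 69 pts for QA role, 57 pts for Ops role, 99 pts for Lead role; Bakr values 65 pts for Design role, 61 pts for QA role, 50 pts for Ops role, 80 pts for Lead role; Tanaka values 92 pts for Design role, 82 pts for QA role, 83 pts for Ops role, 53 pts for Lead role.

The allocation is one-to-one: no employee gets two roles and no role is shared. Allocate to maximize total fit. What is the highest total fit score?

Maximum total: 324 pts

Optimal: Okafor→Design role (95 pts), Costa→QA role (66 pts), Tanaka→Ops role (83 pts), Bakr→Lead role (80 pts) — total 95+66+83+80 = 324 pts.
Row-greedy (each employee in turn takes its best remaining role) gives 269 pts, worse by 55.
Next-best assignment: Costa→Design role, Bakr→QA role, Tanaka→Ops role, Okafor→Lead role = 323 pts.
Checked against all permutations: 324 pts is optimal.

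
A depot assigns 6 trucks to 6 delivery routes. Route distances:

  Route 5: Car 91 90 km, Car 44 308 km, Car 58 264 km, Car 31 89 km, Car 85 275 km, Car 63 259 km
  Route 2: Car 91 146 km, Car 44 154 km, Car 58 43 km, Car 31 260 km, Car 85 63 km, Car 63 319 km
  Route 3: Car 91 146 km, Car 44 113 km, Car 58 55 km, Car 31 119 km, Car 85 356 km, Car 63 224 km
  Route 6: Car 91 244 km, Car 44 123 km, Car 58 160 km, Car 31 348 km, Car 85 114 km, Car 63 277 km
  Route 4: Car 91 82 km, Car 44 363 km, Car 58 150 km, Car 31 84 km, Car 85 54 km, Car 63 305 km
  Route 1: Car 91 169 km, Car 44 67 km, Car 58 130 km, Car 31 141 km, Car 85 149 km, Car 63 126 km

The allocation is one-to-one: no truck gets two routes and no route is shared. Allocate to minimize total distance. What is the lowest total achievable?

Min total: 538 km

Optimal: Car 91→Route 4 (82 km), Car 44→Route 6 (123 km), Car 58→Route 3 (55 km), Car 31→Route 5 (89 km), Car 85→Route 2 (63 km), Car 63→Route 1 (126 km) — total 82+123+55+89+63+126 = 538 km.
Row-greedy (each truck in turn takes its cheapest remaining route) gives 619 km, worse by 81.
Checked against all permutations: 538 km is optimal.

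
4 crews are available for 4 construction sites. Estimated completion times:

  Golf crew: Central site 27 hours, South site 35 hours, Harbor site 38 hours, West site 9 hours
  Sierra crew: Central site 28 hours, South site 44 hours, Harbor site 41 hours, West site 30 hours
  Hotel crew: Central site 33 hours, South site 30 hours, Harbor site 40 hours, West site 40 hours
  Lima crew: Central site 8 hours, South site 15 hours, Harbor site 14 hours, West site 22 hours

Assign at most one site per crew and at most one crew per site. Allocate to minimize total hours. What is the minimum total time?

Treat this as an assignment problem: match each crew to one site.
Optimal: Golf crew→West site (9 hours), Sierra crew→Central site (28 hours), Hotel crew→South site (30 hours), Lima crew→Harbor site (14 hours) — total 9+28+30+14 = 81 hours.
Column-greedy (each site in turn goes to its cheapest remaining crew) gives 106 hours, worse by 25.
Checked against all permutations: 81 hours is optimal.

Min total: 81 hours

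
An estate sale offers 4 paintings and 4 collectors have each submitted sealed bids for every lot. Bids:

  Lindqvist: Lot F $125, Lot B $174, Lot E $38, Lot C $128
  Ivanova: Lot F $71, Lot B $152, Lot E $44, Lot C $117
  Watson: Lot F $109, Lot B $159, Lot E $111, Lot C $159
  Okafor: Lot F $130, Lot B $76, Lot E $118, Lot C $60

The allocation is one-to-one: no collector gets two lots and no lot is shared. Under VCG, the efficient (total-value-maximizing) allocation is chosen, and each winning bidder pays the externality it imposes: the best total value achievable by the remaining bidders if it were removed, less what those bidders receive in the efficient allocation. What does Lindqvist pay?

Efficient allocation: Lindqvist→Lot F ($125), Ivanova→Lot B ($152), Watson→Lot C ($159), Okafor→Lot E ($118); total welfare W = $554.
Lindqvist receives Lot F at value $125, so the others get W − 125 = $429.
Without Lindqvist: best allocation of the remaining 3 bidders over all 4 lots is Ivanova→Lot B ($152), Watson→Lot C ($159), Okafor→Lot F ($130), total $441.
VCG payment = (others' best without Lindqvist) − (others' welfare with Lindqvist) = 441 − 429 = $12.

Lindqvist pays $12.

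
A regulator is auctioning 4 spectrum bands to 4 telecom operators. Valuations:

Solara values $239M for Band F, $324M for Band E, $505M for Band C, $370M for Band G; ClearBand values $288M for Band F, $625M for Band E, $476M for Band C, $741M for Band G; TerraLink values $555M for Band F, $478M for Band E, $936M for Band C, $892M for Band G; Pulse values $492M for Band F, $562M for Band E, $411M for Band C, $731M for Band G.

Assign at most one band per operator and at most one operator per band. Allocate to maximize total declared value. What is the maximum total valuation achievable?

Maximum total: $2531M

Optimal: Solara→Band F ($239M), ClearBand→Band E ($625M), TerraLink→Band C ($936M), Pulse→Band G ($731M) — total 239+625+936+731 = $2531M.
Row-greedy (each operator in turn takes its best remaining band) gives $2363M, worse by 168.
Every other assignment is strictly worse.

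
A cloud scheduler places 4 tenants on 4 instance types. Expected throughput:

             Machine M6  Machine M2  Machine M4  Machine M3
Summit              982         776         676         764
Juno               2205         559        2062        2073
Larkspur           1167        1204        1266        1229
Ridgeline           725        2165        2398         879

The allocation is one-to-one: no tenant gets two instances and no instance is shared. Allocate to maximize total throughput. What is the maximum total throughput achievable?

Max total: 6657 ops/s

Optimal: Summit→Machine M6 (982 ops/s), Juno→Machine M3 (2073 ops/s), Larkspur→Machine M2 (1204 ops/s), Ridgeline→Machine M4 (2398 ops/s) — total 982+2073+1204+2398 = 6657 ops/s.
Column-greedy (each instance in turn goes to its best remaining tenant) gives 6400 ops/s, worse by 257.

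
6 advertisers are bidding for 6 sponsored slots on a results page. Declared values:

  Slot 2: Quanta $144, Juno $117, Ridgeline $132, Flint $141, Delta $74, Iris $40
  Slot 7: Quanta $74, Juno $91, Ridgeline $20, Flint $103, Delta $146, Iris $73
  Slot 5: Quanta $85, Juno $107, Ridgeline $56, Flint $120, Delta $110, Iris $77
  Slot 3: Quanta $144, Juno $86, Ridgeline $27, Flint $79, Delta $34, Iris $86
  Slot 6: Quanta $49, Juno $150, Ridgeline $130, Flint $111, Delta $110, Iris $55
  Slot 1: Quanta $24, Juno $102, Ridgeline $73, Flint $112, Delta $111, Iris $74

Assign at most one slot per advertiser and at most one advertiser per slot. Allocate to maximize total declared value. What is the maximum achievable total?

Max total: $766

Optimal: Quanta→Slot 3 ($144), Juno→Slot 6 ($150), Ridgeline→Slot 2 ($132), Flint→Slot 5 ($120), Delta→Slot 7 ($146), Iris→Slot 1 ($74) — total 144+150+132+120+146+74 = $766.
Row-greedy (each advertiser in turn takes its best remaining slot) gives $719, worse by 47.
Next-best assignment: Quanta→Slot 3, Juno→Slot 6, Ridgeline→Slot 2, Flint→Slot 1, Delta→Slot 7, Iris→Slot 5 = $761.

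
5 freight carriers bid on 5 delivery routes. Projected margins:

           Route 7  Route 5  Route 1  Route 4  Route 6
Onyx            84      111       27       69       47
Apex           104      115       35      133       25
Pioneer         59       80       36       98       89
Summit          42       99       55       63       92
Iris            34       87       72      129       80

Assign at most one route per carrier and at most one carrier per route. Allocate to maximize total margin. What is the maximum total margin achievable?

Optimal: Onyx→Route 5 ($111k), Apex→Route 7 ($104k), Pioneer→Route 6 ($89k), Summit→Route 1 ($55k), Iris→Route 4 ($129k) — total 111+104+89+55+129 = $488k.
Row-greedy (each carrier in turn takes its best remaining route) gives $422k, worse by 66.
Next-best assignment: Onyx→Route 7, Apex→Route 4, Pioneer→Route 6, Summit→Route 5, Iris→Route 1 = $477k.

Max total: $488k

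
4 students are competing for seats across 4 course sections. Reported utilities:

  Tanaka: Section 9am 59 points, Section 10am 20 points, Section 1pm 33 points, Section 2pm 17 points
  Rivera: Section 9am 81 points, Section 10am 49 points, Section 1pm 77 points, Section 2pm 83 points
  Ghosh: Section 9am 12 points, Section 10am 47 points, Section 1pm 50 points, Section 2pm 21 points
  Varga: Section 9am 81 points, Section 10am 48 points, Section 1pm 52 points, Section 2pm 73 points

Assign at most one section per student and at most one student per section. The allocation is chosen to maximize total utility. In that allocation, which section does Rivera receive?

Treat this as an assignment problem: match each student to one section.
Optimal: Tanaka→Section 9am (59 points), Rivera→Section 1pm (77 points), Ghosh→Section 10am (47 points), Varga→Section 2pm (73 points) — total 59+77+47+73 = 256 points.
Column-greedy (each section in turn goes to its best remaining student) gives 196 points, worse by 60.
Next-best assignment: Tanaka→Section 1pm, Rivera→Section 2pm, Ghosh→Section 10am, Varga→Section 9am = 244 points.
Every other assignment is strictly worse.
Rivera's own top section is Section 2pm (83 points), but forcing Rivera→Section 2pm and reassigning the rest optimally gives only 244 points — worse by 12.

Rivera receives Section 1pm.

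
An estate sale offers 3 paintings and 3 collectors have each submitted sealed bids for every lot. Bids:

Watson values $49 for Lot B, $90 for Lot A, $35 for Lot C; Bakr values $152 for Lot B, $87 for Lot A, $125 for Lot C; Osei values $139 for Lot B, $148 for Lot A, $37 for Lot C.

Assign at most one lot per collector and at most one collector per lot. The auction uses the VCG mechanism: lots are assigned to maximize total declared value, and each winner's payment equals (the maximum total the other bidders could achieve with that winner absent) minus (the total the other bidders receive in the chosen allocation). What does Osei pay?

Efficient allocation: Watson→Lot A ($90), Bakr→Lot C ($125), Osei→Lot B ($139); total welfare W = $354.
Osei receives Lot B at value $139, so the others get W − 139 = $215.
Without Osei: best allocation of the remaining 2 bidders over all 3 lots is Watson→Lot A ($90), Bakr→Lot B ($152), total $242.
VCG payment = (others' best without Osei) − (others' welfare with Osei) = 242 − 215 = $27.

Osei pays $27.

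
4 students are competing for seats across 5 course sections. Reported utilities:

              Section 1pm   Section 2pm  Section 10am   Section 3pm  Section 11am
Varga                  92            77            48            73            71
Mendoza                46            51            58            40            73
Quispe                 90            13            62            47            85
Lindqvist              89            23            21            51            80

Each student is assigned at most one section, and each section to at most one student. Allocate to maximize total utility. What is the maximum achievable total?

Optimal: Varga→Section 2pm (77 points), Mendoza→Section 10am (58 points), Quispe→Section 11am (85 points), Lindqvist→Section 1pm (89 points) — total 77+58+85+89 = 309 points.
Row-greedy (each student in turn takes its best remaining section) gives 278 points, worse by 31.
Next-best assignment: Varga→Section 2pm, Mendoza→Section 10am, Quispe→Section 1pm, Lindqvist→Section 11am = 305 points.
No other one-to-one assignment exceeds 309 points.

Max total: 309 points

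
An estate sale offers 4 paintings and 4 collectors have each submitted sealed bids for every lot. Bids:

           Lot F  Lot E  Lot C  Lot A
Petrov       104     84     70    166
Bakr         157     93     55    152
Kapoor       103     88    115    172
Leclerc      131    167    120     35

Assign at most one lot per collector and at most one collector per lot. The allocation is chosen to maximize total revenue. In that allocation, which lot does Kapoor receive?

Kapoor receives Lot C.

Optimal: Petrov→Lot A ($166), Bakr→Lot F ($157), Kapoor→Lot C ($115), Leclerc→Lot E ($167) — total 166+157+115+167 = $605.
Checked against all permutations: $605 is optimal.
Kapoor's own top lot is Lot A ($172), but forcing Kapoor→Lot A and reassigning the rest optimally gives only $566 — worse by 39.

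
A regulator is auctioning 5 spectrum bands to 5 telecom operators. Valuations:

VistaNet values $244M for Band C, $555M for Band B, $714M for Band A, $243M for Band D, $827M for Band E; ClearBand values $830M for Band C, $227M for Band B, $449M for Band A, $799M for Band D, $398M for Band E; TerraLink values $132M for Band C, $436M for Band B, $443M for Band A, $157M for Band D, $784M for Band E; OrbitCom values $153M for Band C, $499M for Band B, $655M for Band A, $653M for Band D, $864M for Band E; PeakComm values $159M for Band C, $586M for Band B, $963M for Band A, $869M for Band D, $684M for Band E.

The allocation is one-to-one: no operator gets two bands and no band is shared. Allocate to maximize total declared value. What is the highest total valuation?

Maximum total: $3785M

Optimal: VistaNet→Band B ($555M), ClearBand→Band C ($830M), TerraLink→Band E ($784M), OrbitCom→Band D ($653M), PeakComm→Band A ($963M) — total 555+830+784+653+963 = $3785M.
Column-greedy (each band in turn goes to its best remaining operator) gives $3567M, worse by 218.
No other one-to-one assignment exceeds $3785M.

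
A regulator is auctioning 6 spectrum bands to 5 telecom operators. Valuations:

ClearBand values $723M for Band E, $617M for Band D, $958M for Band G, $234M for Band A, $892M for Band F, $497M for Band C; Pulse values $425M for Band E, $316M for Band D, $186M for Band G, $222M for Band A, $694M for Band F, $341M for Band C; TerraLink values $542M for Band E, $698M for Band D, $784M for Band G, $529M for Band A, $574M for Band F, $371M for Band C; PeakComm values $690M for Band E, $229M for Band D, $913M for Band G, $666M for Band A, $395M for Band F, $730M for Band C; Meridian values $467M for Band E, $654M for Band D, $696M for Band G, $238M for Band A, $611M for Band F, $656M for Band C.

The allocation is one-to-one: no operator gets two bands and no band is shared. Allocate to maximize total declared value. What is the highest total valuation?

This is the linear assignment problem.
Optimal: ClearBand→Band G ($958M), Pulse→Band F ($694M), TerraLink→Band D ($698M), PeakComm→Band E ($690M), Meridian→Band C ($656M) — total 958+694+698+690+656 = $3696M.
Max-entry greedy (repeatedly take the single best remaining cell) gives $3547M, worse by 149.
Next-best assignment: ClearBand→Band E, Pulse→Band F, TerraLink→Band D, PeakComm→Band G, Meridian→Band C = $3684M.
Checked against all permutations: $3696M is optimal.

Max total: $3696M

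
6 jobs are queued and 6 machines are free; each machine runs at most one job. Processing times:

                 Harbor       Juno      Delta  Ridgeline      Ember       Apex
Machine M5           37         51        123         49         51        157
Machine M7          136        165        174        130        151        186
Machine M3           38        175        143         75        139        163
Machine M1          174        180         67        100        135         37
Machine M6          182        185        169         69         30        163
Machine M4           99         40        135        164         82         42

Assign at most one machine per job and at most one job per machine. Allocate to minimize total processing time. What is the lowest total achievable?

Minimum total: 358 min

Optimal: Harbor→Machine M3 (38 min), Juno→Machine M5 (51 min), Delta→Machine M1 (67 min), Ridgeline→Machine M7 (130 min), Ember→Machine M6 (30 min), Apex→Machine M4 (42 min) — total 38+51+67+130+30+42 = 358 min.
Column-greedy (each machine in turn goes to its cheapest remaining job) gives 552 min, worse by 194.
Swapping Delta↔Ridgeline (Delta→Machine M7 174 min, Ridgeline→Machine M1 100 min) adds 77.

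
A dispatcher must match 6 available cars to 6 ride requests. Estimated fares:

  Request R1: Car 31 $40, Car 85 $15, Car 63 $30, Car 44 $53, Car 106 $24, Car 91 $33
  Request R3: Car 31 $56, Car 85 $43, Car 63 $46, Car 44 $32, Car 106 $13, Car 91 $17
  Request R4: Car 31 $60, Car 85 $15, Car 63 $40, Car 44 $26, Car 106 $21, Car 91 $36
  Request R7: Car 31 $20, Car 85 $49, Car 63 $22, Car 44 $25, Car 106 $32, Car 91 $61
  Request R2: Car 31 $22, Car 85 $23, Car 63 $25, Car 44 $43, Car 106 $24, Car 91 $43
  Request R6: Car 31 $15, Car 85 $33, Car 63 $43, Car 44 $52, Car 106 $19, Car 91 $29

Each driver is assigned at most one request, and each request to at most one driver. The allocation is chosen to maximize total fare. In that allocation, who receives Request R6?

Car 63 receives Request R6.

Optimal: Car 31→Request R4 ($60), Car 85→Request R3 ($43), Car 63→Request R6 ($43), Car 44→Request R1 ($53), Car 106→Request R2 ($24), Car 91→Request R7 ($61) — total 60+43+43+53+24+61 = $284.
Max-entry greedy (repeatedly take the single best remaining cell) gives $277, worse by 7.
Car 63's own top request is Request R3 ($46), but forcing Car 63→Request R3 and reassigning the rest optimally gives only $277 — worse by 7.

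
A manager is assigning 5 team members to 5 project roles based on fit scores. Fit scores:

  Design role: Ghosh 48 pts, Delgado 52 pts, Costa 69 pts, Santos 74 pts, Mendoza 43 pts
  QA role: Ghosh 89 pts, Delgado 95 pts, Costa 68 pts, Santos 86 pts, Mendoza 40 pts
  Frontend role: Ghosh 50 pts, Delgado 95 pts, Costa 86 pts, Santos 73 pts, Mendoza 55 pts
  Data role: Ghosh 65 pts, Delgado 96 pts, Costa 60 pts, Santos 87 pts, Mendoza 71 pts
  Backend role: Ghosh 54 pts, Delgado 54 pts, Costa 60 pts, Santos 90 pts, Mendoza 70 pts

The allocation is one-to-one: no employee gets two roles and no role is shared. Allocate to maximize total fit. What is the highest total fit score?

Optimal: Ghosh→QA role (89 pts), Delgado→Data role (96 pts), Costa→Frontend role (86 pts), Santos→Design role (74 pts), Mendoza→Backend role (70 pts) — total 89+96+86+74+70 = 415 pts.
Row-greedy (each employee in turn takes its best remaining role) gives 404 pts, worse by 11.
Next-best assignment: Ghosh→QA role, Delgado→Frontend role, Costa→Design role, Santos→Backend role, Mendoza→Data role = 414 pts.
Every other assignment is strictly worse.

Max total: 415 pts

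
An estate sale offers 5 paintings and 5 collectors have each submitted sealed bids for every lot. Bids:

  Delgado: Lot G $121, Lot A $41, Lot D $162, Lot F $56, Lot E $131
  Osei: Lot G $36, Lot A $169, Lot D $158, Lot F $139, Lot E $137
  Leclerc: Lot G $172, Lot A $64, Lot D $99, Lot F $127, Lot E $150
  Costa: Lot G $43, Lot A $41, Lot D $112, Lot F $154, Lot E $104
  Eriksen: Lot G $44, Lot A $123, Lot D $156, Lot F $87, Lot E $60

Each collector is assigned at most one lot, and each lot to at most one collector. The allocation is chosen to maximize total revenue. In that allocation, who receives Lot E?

Treat this as an assignment problem: match each collector to one lot.
Optimal: Delgado→Lot E ($131), Osei→Lot A ($169), Leclerc→Lot G ($172), Costa→Lot F ($154), Eriksen→Lot D ($156) — total 131+169+172+154+156 = $782.
Row-greedy (each collector in turn takes its best remaining lot) gives $717, worse by 65.
Next-best assignment: Delgado→Lot G, Osei→Lot A, Leclerc→Lot E, Costa→Lot F, Eriksen→Lot D = $750.
Checked against all permutations: $782 is optimal.
Delgado's own top lot is Lot D ($162), but forcing Delgado→Lot D and reassigning the rest optimally gives only $748 — worse by 34.

Delgado receives Lot E.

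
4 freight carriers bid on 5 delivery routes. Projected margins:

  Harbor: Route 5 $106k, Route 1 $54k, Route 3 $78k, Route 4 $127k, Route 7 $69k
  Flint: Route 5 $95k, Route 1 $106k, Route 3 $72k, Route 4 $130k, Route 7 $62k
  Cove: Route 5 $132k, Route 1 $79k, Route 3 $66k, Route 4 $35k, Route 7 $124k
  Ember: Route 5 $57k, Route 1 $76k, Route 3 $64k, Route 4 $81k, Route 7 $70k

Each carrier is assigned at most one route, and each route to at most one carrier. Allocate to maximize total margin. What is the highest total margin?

Maximum total: $436k

Optimal: Harbor→Route 5 ($106k), Flint→Route 4 ($130k), Cove→Route 7 ($124k), Ember→Route 1 ($76k) — total 106+130+124+76 = $436k.
Row-greedy (each carrier in turn takes its best remaining route) gives $435k, worse by 1.
Next-best assignment: Harbor→Route 4, Flint→Route 1, Cove→Route 5, Ember→Route 7 = $435k.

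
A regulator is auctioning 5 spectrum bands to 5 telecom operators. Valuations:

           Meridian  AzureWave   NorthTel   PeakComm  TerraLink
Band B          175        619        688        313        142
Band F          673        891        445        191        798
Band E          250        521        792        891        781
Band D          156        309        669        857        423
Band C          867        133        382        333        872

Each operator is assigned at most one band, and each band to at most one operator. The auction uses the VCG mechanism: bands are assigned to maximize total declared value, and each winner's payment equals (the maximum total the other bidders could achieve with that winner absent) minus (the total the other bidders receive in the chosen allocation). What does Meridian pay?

Efficient allocation: Meridian→Band C ($867M), AzureWave→Band F ($891M), NorthTel→Band B ($688M), PeakComm→Band D ($857M), TerraLink→Band E ($781M); total welfare W = $4084M.
Meridian receives Band C at value $867M, so the others get W − 867 = $3217M.
Without Meridian: best allocation of the remaining 4 bidders over all 5 bands is AzureWave→Band F ($891M), NorthTel→Band E ($792M), PeakComm→Band D ($857M), TerraLink→Band C ($872M), total $3412M.
VCG payment = (others' best without Meridian) − (others' welfare with Meridian) = 3412 − 3217 = $195M.

Meridian pays $195M.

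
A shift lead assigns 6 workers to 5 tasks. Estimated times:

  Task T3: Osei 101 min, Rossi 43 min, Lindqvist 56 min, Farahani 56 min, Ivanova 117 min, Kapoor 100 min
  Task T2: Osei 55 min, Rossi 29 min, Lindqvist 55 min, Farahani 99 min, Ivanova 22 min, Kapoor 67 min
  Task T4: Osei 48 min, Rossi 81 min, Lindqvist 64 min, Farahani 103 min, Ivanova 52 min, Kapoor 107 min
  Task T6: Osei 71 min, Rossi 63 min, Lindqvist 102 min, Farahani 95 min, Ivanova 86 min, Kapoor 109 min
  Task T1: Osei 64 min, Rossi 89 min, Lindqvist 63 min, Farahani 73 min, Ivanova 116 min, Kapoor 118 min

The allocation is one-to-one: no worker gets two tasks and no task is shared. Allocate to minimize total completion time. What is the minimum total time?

Optimal: Farahani→Task T3 (56 min), Ivanova→Task T2 (22 min), Osei→Task T4 (48 min), Rossi→Task T6 (63 min), Lindqvist→Task T1 (63 min) — total 56+22+48+63+63 = 252 min.
Swapping Ivanova↔Rossi (Ivanova→Task T6 86 min, Rossi→Task T2 29 min) adds 30.

Min total: 252 min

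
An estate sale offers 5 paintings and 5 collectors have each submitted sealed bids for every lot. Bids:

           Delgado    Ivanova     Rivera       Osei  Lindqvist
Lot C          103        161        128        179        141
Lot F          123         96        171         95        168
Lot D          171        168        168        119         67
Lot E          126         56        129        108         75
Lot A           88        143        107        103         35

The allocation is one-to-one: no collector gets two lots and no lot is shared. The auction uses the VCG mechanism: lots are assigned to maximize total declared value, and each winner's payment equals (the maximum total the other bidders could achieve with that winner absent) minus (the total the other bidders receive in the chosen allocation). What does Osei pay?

Osei pays $18.

Efficient allocation: Delgado→Lot D ($171), Ivanova→Lot A ($143), Rivera→Lot E ($129), Osei→Lot C ($179), Lindqvist→Lot F ($168); total welfare W = $790.
Osei receives Lot C at value $179, so the others get W − 179 = $611.
Without Osei: best allocation of the remaining 4 bidders over all 5 lots is Delgado→Lot D ($171), Ivanova→Lot C ($161), Rivera→Lot E ($129), Lindqvist→Lot F ($168), total $629.
VCG payment = (others' best without Osei) − (others' welfare with Osei) = 629 − 611 = $18.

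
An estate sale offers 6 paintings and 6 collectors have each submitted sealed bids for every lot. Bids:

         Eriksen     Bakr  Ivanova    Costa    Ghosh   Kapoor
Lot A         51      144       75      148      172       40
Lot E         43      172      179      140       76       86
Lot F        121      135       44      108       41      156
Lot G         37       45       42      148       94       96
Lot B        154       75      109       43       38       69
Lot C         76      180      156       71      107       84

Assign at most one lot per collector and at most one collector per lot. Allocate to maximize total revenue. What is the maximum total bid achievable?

Optimal: Eriksen→Lot B ($154), Bakr→Lot C ($180), Ivanova→Lot E ($179), Costa→Lot G ($148), Ghosh→Lot A ($172), Kapoor→Lot F ($156) — total 154+180+179+148+172+156 = $989.
Row-greedy (each collector in turn takes its best remaining lot) gives $911, worse by 78.
Swapping Ghosh↔Costa (Ghosh→Lot G $94, Costa→Lot A $148) loses 78.

Maximum total: $989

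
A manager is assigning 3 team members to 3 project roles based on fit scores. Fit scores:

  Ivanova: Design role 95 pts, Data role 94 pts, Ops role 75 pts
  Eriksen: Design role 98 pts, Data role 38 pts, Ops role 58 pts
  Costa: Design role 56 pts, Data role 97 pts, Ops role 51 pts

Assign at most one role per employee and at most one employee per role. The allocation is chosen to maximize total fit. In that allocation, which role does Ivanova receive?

This is the linear assignment problem.
Optimal: Ivanova→Ops role (75 pts), Eriksen→Design role (98 pts), Costa→Data role (97 pts) — total 75+98+97 = 270 pts.
Checked against all permutations: 270 pts is optimal.
Ivanova's own top role is Design role (95 pts), but forcing Ivanova→Design role and reassigning the rest optimally gives only 250 pts — worse by 20.

Ivanova receives Ops role.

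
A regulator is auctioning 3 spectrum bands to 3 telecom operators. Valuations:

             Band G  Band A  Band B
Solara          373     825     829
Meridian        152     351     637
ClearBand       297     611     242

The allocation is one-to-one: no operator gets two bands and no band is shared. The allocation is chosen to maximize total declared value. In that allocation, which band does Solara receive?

This is the linear assignment problem.
Optimal: Solara→Band A ($825M), Meridian→Band B ($637M), ClearBand→Band G ($297M) — total 825+637+297 = $1759M.
Row-greedy (each operator in turn takes its best remaining band) gives $1477M, worse by 282.
Swapping ClearBand↔Solara (ClearBand→Band A $611M, Solara→Band G $373M) loses 138.
No other one-to-one assignment exceeds $1759M.
Solara's own top band is Band B ($829M), but forcing Solara→Band B and reassigning the rest optimally gives only $1592M — worse by 167.

Solara receives Band A.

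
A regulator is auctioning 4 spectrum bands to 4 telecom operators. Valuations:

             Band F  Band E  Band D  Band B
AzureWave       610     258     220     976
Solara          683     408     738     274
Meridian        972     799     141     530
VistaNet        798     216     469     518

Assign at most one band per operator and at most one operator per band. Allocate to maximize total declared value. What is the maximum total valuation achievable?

Maximum total: $3311M

Treat this as an assignment problem: match each operator to one band.
Optimal: AzureWave→Band B ($976M), Solara→Band D ($738M), Meridian→Band E ($799M), VistaNet→Band F ($798M) — total 976+738+799+798 = $3311M.
Row-greedy (each operator in turn takes its best remaining band) gives $2902M, worse by 409.
Next-best assignment: AzureWave→Band B, Solara→Band F, Meridian→Band E, VistaNet→Band D = $2927M.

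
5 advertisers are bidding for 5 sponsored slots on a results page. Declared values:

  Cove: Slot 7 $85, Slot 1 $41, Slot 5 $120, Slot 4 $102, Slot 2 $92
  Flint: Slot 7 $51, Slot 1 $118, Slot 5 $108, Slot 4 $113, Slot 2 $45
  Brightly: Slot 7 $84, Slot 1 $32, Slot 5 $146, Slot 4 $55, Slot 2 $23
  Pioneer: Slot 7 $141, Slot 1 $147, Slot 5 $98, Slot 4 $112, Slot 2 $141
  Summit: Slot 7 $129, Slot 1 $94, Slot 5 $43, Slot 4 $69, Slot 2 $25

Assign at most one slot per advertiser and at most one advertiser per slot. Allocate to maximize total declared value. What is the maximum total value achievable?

Maximum total: $636

Treat this as an assignment problem: match each advertiser to one slot.
Optimal: Cove→Slot 4 ($102), Flint→Slot 1 ($118), Brightly→Slot 5 ($146), Pioneer→Slot 2 ($141), Summit→Slot 7 ($129) — total 102+118+146+141+129 = $636.
Next-best assignment: Cove→Slot 2, Flint→Slot 4, Brightly→Slot 5, Pioneer→Slot 1, Summit→Slot 7 = $627.
Swapping Summit↔Flint (Summit→Slot 1 $94, Flint→Slot 7 $51) loses 102.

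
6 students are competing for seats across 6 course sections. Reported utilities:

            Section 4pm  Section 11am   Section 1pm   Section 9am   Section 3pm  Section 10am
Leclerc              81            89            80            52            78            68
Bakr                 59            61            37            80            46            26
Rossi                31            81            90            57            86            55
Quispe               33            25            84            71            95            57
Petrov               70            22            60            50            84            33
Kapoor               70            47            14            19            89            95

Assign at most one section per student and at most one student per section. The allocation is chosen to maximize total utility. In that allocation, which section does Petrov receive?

Optimal: Leclerc→Section 11am (89 points), Bakr→Section 9am (80 points), Rossi→Section 1pm (90 points), Quispe→Section 3pm (95 points), Petrov→Section 4pm (70 points), Kapoor→Section 10am (95 points) — total 89+80+90+95+70+95 = 519 points.
Column-greedy (each section in turn goes to its best remaining student) gives 448 points, worse by 71.
Next-best assignment: Leclerc→Section 4pm, Bakr→Section 9am, Rossi→Section 11am, Quispe→Section 1pm, Petrov→Section 3pm, Kapoor→Section 10am = 505 points.
Swapping Bakr↔Quispe (Bakr→Section 3pm 46 points, Quispe→Section 9am 71 points) loses 58.
Checked against all permutations: 519 points is optimal.
Petrov's own top section is Section 3pm (84 points), but forcing Petrov→Section 3pm and reassigning the rest optimally gives only 505 points — worse by 14.

Petrov receives Section 4pm.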